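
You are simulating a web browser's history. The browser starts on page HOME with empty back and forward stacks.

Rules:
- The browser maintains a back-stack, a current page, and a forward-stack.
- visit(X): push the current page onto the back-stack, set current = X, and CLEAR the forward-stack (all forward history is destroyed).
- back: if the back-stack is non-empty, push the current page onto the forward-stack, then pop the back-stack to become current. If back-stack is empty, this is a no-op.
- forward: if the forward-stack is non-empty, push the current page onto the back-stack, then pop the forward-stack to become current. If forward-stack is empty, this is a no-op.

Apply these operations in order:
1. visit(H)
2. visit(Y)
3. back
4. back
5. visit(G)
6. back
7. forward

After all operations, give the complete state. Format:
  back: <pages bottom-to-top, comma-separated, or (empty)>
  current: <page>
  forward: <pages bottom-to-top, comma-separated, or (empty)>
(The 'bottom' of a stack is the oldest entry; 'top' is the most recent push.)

Answer: back: HOME
current: G
forward: (empty)

Derivation:
After 1 (visit(H)): cur=H back=1 fwd=0
After 2 (visit(Y)): cur=Y back=2 fwd=0
After 3 (back): cur=H back=1 fwd=1
After 4 (back): cur=HOME back=0 fwd=2
After 5 (visit(G)): cur=G back=1 fwd=0
After 6 (back): cur=HOME back=0 fwd=1
After 7 (forward): cur=G back=1 fwd=0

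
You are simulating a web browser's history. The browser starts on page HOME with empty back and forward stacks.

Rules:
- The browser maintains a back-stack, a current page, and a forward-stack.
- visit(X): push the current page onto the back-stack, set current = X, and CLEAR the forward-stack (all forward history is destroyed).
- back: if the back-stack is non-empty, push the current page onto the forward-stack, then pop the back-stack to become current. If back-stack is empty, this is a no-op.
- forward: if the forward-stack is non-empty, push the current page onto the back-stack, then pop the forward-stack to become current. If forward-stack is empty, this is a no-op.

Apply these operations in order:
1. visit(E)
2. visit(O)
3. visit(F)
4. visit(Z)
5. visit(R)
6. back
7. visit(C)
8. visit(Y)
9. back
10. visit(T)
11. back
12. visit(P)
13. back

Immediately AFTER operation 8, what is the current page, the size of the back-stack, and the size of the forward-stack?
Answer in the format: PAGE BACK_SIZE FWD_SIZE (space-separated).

After 1 (visit(E)): cur=E back=1 fwd=0
After 2 (visit(O)): cur=O back=2 fwd=0
After 3 (visit(F)): cur=F back=3 fwd=0
After 4 (visit(Z)): cur=Z back=4 fwd=0
After 5 (visit(R)): cur=R back=5 fwd=0
After 6 (back): cur=Z back=4 fwd=1
After 7 (visit(C)): cur=C back=5 fwd=0
After 8 (visit(Y)): cur=Y back=6 fwd=0

Y 6 0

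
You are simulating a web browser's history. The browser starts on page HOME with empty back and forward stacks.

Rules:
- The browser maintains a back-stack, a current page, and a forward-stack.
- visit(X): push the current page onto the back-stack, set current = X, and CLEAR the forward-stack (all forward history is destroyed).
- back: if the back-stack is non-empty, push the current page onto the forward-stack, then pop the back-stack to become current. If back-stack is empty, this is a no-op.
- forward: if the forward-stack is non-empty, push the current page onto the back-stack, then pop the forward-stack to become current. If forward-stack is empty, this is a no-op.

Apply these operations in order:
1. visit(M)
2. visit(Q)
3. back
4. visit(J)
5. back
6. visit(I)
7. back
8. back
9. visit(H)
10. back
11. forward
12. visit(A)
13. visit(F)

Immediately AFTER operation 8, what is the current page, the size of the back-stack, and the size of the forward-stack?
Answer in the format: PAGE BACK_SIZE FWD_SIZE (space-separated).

After 1 (visit(M)): cur=M back=1 fwd=0
After 2 (visit(Q)): cur=Q back=2 fwd=0
After 3 (back): cur=M back=1 fwd=1
After 4 (visit(J)): cur=J back=2 fwd=0
After 5 (back): cur=M back=1 fwd=1
After 6 (visit(I)): cur=I back=2 fwd=0
After 7 (back): cur=M back=1 fwd=1
After 8 (back): cur=HOME back=0 fwd=2

HOME 0 2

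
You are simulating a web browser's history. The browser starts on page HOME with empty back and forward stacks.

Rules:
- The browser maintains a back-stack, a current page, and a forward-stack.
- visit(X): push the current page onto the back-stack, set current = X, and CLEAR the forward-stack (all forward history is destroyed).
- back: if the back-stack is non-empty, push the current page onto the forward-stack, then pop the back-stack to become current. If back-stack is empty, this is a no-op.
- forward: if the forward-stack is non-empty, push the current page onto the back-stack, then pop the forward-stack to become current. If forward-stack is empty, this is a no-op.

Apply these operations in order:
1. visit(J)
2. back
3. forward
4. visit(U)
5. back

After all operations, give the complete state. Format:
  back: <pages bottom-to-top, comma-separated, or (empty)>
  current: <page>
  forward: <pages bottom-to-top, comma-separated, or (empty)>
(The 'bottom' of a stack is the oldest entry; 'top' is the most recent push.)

After 1 (visit(J)): cur=J back=1 fwd=0
After 2 (back): cur=HOME back=0 fwd=1
After 3 (forward): cur=J back=1 fwd=0
After 4 (visit(U)): cur=U back=2 fwd=0
After 5 (back): cur=J back=1 fwd=1

Answer: back: HOME
current: J
forward: U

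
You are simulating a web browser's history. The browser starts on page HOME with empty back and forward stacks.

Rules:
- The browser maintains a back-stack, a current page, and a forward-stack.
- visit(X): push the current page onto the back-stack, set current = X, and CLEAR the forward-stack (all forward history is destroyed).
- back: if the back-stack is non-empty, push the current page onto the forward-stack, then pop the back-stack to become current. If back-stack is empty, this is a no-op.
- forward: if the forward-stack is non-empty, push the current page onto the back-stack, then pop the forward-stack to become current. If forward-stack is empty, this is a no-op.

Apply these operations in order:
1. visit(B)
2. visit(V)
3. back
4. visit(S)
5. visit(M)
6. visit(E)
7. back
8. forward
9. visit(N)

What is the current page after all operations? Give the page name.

After 1 (visit(B)): cur=B back=1 fwd=0
After 2 (visit(V)): cur=V back=2 fwd=0
After 3 (back): cur=B back=1 fwd=1
After 4 (visit(S)): cur=S back=2 fwd=0
After 5 (visit(M)): cur=M back=3 fwd=0
After 6 (visit(E)): cur=E back=4 fwd=0
After 7 (back): cur=M back=3 fwd=1
After 8 (forward): cur=E back=4 fwd=0
After 9 (visit(N)): cur=N back=5 fwd=0

Answer: N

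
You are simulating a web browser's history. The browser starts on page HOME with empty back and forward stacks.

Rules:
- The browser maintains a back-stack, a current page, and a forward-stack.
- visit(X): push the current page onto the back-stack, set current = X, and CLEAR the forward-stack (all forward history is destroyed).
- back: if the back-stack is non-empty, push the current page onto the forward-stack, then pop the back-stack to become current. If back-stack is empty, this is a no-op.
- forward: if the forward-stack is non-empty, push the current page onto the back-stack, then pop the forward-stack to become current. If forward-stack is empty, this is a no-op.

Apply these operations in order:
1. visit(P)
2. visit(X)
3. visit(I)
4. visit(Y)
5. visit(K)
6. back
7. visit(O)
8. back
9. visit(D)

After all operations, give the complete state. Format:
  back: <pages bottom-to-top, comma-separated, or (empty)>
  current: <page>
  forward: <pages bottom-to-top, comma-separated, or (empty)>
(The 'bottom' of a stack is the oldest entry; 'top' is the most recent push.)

After 1 (visit(P)): cur=P back=1 fwd=0
After 2 (visit(X)): cur=X back=2 fwd=0
After 3 (visit(I)): cur=I back=3 fwd=0
After 4 (visit(Y)): cur=Y back=4 fwd=0
After 5 (visit(K)): cur=K back=5 fwd=0
After 6 (back): cur=Y back=4 fwd=1
After 7 (visit(O)): cur=O back=5 fwd=0
After 8 (back): cur=Y back=4 fwd=1
After 9 (visit(D)): cur=D back=5 fwd=0

Answer: back: HOME,P,X,I,Y
current: D
forward: (empty)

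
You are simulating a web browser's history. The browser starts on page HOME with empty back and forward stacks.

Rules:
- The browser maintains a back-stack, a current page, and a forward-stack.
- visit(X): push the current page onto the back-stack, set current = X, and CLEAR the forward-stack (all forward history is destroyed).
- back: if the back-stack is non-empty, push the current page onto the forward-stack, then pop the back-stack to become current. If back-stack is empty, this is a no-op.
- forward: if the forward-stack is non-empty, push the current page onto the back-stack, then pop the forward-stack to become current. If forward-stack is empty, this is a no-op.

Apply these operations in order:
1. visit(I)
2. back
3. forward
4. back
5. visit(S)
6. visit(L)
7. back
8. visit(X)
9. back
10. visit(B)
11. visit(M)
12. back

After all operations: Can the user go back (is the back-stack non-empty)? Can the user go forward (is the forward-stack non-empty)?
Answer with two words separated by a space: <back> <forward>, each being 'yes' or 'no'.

Answer: yes yes

Derivation:
After 1 (visit(I)): cur=I back=1 fwd=0
After 2 (back): cur=HOME back=0 fwd=1
After 3 (forward): cur=I back=1 fwd=0
After 4 (back): cur=HOME back=0 fwd=1
After 5 (visit(S)): cur=S back=1 fwd=0
After 6 (visit(L)): cur=L back=2 fwd=0
After 7 (back): cur=S back=1 fwd=1
After 8 (visit(X)): cur=X back=2 fwd=0
After 9 (back): cur=S back=1 fwd=1
After 10 (visit(B)): cur=B back=2 fwd=0
After 11 (visit(M)): cur=M back=3 fwd=0
After 12 (back): cur=B back=2 fwd=1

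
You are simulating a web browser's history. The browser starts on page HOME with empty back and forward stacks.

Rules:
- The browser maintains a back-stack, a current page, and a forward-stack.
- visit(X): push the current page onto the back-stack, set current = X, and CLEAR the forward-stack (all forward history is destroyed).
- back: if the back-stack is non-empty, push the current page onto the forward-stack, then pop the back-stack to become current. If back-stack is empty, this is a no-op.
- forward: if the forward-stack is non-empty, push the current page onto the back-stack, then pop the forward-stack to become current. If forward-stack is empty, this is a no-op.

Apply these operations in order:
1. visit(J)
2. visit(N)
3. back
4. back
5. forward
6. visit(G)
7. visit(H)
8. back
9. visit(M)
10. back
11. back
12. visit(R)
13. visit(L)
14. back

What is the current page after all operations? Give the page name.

After 1 (visit(J)): cur=J back=1 fwd=0
After 2 (visit(N)): cur=N back=2 fwd=0
After 3 (back): cur=J back=1 fwd=1
After 4 (back): cur=HOME back=0 fwd=2
After 5 (forward): cur=J back=1 fwd=1
After 6 (visit(G)): cur=G back=2 fwd=0
After 7 (visit(H)): cur=H back=3 fwd=0
After 8 (back): cur=G back=2 fwd=1
After 9 (visit(M)): cur=M back=3 fwd=0
After 10 (back): cur=G back=2 fwd=1
After 11 (back): cur=J back=1 fwd=2
After 12 (visit(R)): cur=R back=2 fwd=0
After 13 (visit(L)): cur=L back=3 fwd=0
After 14 (back): cur=R back=2 fwd=1

Answer: R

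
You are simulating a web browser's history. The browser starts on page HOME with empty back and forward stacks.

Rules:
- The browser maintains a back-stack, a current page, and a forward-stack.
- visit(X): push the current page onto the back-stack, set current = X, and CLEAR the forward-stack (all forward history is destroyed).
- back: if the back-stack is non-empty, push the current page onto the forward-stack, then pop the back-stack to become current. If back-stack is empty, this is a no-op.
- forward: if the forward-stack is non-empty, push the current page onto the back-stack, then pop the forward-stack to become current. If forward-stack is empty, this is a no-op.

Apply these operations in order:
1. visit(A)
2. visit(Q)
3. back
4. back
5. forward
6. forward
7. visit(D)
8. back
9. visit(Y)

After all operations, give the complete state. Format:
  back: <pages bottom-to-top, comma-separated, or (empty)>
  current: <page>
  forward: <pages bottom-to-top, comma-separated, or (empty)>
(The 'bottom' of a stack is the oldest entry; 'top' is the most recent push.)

After 1 (visit(A)): cur=A back=1 fwd=0
After 2 (visit(Q)): cur=Q back=2 fwd=0
After 3 (back): cur=A back=1 fwd=1
After 4 (back): cur=HOME back=0 fwd=2
After 5 (forward): cur=A back=1 fwd=1
After 6 (forward): cur=Q back=2 fwd=0
After 7 (visit(D)): cur=D back=3 fwd=0
After 8 (back): cur=Q back=2 fwd=1
After 9 (visit(Y)): cur=Y back=3 fwd=0

Answer: back: HOME,A,Q
current: Y
forward: (empty)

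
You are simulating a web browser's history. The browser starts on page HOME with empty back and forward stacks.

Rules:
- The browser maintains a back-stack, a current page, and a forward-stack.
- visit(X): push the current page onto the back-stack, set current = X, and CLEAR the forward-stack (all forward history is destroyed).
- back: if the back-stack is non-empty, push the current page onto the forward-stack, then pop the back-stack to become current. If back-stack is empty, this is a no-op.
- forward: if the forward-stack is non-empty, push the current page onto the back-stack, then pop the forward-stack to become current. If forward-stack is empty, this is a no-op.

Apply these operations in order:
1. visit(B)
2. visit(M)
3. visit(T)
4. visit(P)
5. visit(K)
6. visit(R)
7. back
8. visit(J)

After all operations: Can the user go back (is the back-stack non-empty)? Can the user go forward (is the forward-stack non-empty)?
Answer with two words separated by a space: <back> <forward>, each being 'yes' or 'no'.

Answer: yes no

Derivation:
After 1 (visit(B)): cur=B back=1 fwd=0
After 2 (visit(M)): cur=M back=2 fwd=0
After 3 (visit(T)): cur=T back=3 fwd=0
After 4 (visit(P)): cur=P back=4 fwd=0
After 5 (visit(K)): cur=K back=5 fwd=0
After 6 (visit(R)): cur=R back=6 fwd=0
After 7 (back): cur=K back=5 fwd=1
After 8 (visit(J)): cur=J back=6 fwd=0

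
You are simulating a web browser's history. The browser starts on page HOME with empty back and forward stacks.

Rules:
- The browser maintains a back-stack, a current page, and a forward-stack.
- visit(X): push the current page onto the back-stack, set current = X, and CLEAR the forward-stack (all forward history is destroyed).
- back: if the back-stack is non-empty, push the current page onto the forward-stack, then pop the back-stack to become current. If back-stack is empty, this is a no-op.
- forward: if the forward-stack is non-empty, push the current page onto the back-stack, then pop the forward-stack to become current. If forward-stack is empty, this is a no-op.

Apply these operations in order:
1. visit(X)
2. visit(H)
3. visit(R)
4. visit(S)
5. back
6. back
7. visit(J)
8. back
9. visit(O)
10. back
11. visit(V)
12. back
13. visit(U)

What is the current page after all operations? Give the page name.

Answer: U

Derivation:
After 1 (visit(X)): cur=X back=1 fwd=0
After 2 (visit(H)): cur=H back=2 fwd=0
After 3 (visit(R)): cur=R back=3 fwd=0
After 4 (visit(S)): cur=S back=4 fwd=0
After 5 (back): cur=R back=3 fwd=1
After 6 (back): cur=H back=2 fwd=2
After 7 (visit(J)): cur=J back=3 fwd=0
After 8 (back): cur=H back=2 fwd=1
After 9 (visit(O)): cur=O back=3 fwd=0
After 10 (back): cur=H back=2 fwd=1
After 11 (visit(V)): cur=V back=3 fwd=0
After 12 (back): cur=H back=2 fwd=1
After 13 (visit(U)): cur=U back=3 fwd=0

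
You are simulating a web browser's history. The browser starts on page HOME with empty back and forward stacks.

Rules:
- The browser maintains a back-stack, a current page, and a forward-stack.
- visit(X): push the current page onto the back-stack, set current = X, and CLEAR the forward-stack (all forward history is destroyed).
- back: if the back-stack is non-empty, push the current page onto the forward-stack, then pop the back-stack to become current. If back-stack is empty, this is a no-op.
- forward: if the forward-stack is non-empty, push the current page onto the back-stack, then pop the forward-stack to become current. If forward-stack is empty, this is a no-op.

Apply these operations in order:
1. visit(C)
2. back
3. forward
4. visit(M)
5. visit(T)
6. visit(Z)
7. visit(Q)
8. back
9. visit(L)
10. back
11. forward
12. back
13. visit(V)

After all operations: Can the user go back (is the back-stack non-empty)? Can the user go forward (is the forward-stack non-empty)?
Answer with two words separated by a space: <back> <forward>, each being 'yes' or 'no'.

After 1 (visit(C)): cur=C back=1 fwd=0
After 2 (back): cur=HOME back=0 fwd=1
After 3 (forward): cur=C back=1 fwd=0
After 4 (visit(M)): cur=M back=2 fwd=0
After 5 (visit(T)): cur=T back=3 fwd=0
After 6 (visit(Z)): cur=Z back=4 fwd=0
After 7 (visit(Q)): cur=Q back=5 fwd=0
After 8 (back): cur=Z back=4 fwd=1
After 9 (visit(L)): cur=L back=5 fwd=0
After 10 (back): cur=Z back=4 fwd=1
After 11 (forward): cur=L back=5 fwd=0
After 12 (back): cur=Z back=4 fwd=1
After 13 (visit(V)): cur=V back=5 fwd=0

Answer: yes no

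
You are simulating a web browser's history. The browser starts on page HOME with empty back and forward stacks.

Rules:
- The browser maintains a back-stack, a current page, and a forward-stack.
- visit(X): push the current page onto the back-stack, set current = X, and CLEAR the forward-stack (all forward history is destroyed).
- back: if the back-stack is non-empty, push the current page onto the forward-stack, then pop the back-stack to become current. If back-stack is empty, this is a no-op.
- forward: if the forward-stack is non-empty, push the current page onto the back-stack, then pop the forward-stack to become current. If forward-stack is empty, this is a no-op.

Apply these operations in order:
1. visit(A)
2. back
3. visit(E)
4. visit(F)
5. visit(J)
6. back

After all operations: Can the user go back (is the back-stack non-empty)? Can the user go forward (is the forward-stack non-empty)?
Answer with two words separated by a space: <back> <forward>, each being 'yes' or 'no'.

After 1 (visit(A)): cur=A back=1 fwd=0
After 2 (back): cur=HOME back=0 fwd=1
After 3 (visit(E)): cur=E back=1 fwd=0
After 4 (visit(F)): cur=F back=2 fwd=0
After 5 (visit(J)): cur=J back=3 fwd=0
After 6 (back): cur=F back=2 fwd=1

Answer: yes yes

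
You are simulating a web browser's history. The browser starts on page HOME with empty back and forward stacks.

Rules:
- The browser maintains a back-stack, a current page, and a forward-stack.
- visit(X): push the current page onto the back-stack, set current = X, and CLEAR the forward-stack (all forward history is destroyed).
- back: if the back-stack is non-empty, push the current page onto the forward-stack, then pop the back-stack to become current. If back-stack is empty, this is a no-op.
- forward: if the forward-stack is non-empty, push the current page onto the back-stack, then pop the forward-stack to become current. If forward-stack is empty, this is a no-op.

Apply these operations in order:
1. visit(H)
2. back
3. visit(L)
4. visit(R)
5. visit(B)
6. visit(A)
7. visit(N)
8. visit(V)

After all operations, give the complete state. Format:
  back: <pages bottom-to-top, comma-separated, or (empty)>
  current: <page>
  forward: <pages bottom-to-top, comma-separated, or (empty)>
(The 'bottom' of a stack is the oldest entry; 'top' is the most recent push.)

Answer: back: HOME,L,R,B,A,N
current: V
forward: (empty)

Derivation:
After 1 (visit(H)): cur=H back=1 fwd=0
After 2 (back): cur=HOME back=0 fwd=1
After 3 (visit(L)): cur=L back=1 fwd=0
After 4 (visit(R)): cur=R back=2 fwd=0
After 5 (visit(B)): cur=B back=3 fwd=0
After 6 (visit(A)): cur=A back=4 fwd=0
After 7 (visit(N)): cur=N back=5 fwd=0
After 8 (visit(V)): cur=V back=6 fwd=0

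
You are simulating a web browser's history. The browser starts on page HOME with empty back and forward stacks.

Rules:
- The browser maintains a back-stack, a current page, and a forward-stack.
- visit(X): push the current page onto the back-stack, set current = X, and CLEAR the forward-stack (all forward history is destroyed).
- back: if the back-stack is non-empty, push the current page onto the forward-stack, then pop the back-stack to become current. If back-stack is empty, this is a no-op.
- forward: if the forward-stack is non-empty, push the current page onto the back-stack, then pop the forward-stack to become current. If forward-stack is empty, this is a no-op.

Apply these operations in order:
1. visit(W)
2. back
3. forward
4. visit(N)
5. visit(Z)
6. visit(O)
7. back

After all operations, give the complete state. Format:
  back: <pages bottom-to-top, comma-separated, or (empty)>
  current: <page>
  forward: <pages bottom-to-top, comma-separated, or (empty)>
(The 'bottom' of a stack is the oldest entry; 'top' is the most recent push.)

Answer: back: HOME,W,N
current: Z
forward: O

Derivation:
After 1 (visit(W)): cur=W back=1 fwd=0
After 2 (back): cur=HOME back=0 fwd=1
After 3 (forward): cur=W back=1 fwd=0
After 4 (visit(N)): cur=N back=2 fwd=0
After 5 (visit(Z)): cur=Z back=3 fwd=0
After 6 (visit(O)): cur=O back=4 fwd=0
After 7 (back): cur=Z back=3 fwd=1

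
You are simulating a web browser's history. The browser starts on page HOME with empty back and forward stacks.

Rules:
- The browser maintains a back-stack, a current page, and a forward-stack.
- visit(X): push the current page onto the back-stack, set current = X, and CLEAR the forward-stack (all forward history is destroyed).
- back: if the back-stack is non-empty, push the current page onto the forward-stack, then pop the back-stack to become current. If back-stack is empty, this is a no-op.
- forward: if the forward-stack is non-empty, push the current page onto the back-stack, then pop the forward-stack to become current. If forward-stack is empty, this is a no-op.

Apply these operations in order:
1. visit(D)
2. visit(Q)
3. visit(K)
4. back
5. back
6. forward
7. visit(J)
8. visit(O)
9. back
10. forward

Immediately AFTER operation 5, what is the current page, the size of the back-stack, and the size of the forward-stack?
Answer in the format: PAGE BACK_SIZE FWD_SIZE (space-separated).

After 1 (visit(D)): cur=D back=1 fwd=0
After 2 (visit(Q)): cur=Q back=2 fwd=0
After 3 (visit(K)): cur=K back=3 fwd=0
After 4 (back): cur=Q back=2 fwd=1
After 5 (back): cur=D back=1 fwd=2

D 1 2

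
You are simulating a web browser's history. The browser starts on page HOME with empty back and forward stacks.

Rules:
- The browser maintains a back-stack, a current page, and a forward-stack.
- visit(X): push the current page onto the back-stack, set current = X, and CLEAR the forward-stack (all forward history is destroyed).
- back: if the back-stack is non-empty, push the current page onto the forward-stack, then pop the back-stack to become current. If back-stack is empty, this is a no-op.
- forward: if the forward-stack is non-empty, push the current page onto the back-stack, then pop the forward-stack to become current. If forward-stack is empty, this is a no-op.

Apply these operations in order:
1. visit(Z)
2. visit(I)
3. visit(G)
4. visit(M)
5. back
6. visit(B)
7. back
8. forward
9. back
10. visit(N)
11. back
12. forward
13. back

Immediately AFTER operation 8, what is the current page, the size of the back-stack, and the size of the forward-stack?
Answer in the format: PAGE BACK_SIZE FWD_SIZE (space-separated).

After 1 (visit(Z)): cur=Z back=1 fwd=0
After 2 (visit(I)): cur=I back=2 fwd=0
After 3 (visit(G)): cur=G back=3 fwd=0
After 4 (visit(M)): cur=M back=4 fwd=0
After 5 (back): cur=G back=3 fwd=1
After 6 (visit(B)): cur=B back=4 fwd=0
After 7 (back): cur=G back=3 fwd=1
After 8 (forward): cur=B back=4 fwd=0

B 4 0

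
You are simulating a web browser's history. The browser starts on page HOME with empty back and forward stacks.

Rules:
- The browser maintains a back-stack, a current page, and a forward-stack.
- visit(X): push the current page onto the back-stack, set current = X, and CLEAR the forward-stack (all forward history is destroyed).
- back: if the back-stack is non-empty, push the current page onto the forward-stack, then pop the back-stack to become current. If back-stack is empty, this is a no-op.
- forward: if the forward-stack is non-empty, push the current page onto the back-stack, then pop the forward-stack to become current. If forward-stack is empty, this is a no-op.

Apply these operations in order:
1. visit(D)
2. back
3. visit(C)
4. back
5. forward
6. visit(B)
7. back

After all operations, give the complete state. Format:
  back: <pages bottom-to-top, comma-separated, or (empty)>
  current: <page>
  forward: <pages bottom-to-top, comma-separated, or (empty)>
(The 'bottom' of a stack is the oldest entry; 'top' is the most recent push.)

After 1 (visit(D)): cur=D back=1 fwd=0
After 2 (back): cur=HOME back=0 fwd=1
After 3 (visit(C)): cur=C back=1 fwd=0
After 4 (back): cur=HOME back=0 fwd=1
After 5 (forward): cur=C back=1 fwd=0
After 6 (visit(B)): cur=B back=2 fwd=0
After 7 (back): cur=C back=1 fwd=1

Answer: back: HOME
current: C
forward: B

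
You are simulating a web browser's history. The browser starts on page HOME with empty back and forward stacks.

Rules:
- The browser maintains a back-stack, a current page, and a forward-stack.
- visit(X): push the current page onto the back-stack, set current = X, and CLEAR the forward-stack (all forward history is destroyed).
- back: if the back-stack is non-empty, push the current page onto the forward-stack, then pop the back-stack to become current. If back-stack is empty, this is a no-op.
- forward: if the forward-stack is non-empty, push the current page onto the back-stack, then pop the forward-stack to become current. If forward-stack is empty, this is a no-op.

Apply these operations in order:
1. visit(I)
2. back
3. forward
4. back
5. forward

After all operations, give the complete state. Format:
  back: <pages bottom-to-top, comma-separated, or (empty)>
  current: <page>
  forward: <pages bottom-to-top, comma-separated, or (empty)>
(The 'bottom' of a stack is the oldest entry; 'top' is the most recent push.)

After 1 (visit(I)): cur=I back=1 fwd=0
After 2 (back): cur=HOME back=0 fwd=1
After 3 (forward): cur=I back=1 fwd=0
After 4 (back): cur=HOME back=0 fwd=1
After 5 (forward): cur=I back=1 fwd=0

Answer: back: HOME
current: I
forward: (empty)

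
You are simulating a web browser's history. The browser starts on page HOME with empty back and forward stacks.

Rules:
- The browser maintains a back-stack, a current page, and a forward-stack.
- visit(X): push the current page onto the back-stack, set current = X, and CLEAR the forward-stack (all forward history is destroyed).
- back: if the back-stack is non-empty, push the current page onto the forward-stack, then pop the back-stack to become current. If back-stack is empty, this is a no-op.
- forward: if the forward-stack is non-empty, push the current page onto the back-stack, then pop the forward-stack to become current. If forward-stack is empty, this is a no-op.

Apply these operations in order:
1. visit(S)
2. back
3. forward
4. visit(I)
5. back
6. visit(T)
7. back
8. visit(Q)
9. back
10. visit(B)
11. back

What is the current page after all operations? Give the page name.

After 1 (visit(S)): cur=S back=1 fwd=0
After 2 (back): cur=HOME back=0 fwd=1
After 3 (forward): cur=S back=1 fwd=0
After 4 (visit(I)): cur=I back=2 fwd=0
After 5 (back): cur=S back=1 fwd=1
After 6 (visit(T)): cur=T back=2 fwd=0
After 7 (back): cur=S back=1 fwd=1
After 8 (visit(Q)): cur=Q back=2 fwd=0
After 9 (back): cur=S back=1 fwd=1
After 10 (visit(B)): cur=B back=2 fwd=0
After 11 (back): cur=S back=1 fwd=1

Answer: S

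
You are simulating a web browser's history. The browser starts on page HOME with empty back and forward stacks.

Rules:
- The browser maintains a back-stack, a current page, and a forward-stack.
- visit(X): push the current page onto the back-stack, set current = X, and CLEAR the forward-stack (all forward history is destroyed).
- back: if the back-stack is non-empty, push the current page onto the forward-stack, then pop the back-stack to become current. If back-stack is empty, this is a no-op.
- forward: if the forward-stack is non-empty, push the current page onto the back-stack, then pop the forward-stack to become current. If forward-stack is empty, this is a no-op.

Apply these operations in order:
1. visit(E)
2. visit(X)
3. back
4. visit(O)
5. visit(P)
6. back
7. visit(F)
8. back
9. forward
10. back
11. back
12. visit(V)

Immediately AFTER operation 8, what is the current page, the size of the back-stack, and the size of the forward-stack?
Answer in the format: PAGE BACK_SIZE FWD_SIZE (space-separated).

After 1 (visit(E)): cur=E back=1 fwd=0
After 2 (visit(X)): cur=X back=2 fwd=0
After 3 (back): cur=E back=1 fwd=1
After 4 (visit(O)): cur=O back=2 fwd=0
After 5 (visit(P)): cur=P back=3 fwd=0
After 6 (back): cur=O back=2 fwd=1
After 7 (visit(F)): cur=F back=3 fwd=0
After 8 (back): cur=O back=2 fwd=1

O 2 1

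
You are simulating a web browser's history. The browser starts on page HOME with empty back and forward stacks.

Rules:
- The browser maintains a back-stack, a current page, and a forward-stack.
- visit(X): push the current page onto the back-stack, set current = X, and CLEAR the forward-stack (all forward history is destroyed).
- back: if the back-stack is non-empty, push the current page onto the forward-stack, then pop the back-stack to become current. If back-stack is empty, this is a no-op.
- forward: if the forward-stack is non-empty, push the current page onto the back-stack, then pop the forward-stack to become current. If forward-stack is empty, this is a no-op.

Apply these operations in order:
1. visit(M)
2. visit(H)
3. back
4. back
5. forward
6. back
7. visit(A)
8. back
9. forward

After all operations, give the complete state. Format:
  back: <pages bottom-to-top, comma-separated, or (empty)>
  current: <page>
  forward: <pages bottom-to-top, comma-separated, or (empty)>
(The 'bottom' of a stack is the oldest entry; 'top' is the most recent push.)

After 1 (visit(M)): cur=M back=1 fwd=0
After 2 (visit(H)): cur=H back=2 fwd=0
After 3 (back): cur=M back=1 fwd=1
After 4 (back): cur=HOME back=0 fwd=2
After 5 (forward): cur=M back=1 fwd=1
After 6 (back): cur=HOME back=0 fwd=2
After 7 (visit(A)): cur=A back=1 fwd=0
After 8 (back): cur=HOME back=0 fwd=1
After 9 (forward): cur=A back=1 fwd=0

Answer: back: HOME
current: A
forward: (empty)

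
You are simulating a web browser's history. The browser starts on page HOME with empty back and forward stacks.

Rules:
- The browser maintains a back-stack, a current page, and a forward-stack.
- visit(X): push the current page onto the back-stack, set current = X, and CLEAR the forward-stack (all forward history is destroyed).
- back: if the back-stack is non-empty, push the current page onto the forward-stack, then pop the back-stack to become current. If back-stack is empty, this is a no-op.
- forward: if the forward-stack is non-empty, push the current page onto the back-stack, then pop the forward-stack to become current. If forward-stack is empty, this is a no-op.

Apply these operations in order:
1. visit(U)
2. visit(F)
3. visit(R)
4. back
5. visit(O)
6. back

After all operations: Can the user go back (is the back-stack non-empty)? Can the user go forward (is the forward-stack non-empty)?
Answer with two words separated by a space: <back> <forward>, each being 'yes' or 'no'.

After 1 (visit(U)): cur=U back=1 fwd=0
After 2 (visit(F)): cur=F back=2 fwd=0
After 3 (visit(R)): cur=R back=3 fwd=0
After 4 (back): cur=F back=2 fwd=1
After 5 (visit(O)): cur=O back=3 fwd=0
After 6 (back): cur=F back=2 fwd=1

Answer: yes yes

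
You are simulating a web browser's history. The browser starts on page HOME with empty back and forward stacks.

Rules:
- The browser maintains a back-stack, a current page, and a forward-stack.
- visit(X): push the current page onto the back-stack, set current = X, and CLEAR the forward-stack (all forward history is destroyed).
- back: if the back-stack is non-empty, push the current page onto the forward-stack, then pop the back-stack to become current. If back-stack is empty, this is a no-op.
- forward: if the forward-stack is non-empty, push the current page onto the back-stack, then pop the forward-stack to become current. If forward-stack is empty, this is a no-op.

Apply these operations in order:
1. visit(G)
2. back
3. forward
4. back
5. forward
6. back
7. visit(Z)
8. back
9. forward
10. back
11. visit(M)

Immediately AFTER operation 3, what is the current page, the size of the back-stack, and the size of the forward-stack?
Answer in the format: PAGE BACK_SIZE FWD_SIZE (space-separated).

After 1 (visit(G)): cur=G back=1 fwd=0
After 2 (back): cur=HOME back=0 fwd=1
After 3 (forward): cur=G back=1 fwd=0

G 1 0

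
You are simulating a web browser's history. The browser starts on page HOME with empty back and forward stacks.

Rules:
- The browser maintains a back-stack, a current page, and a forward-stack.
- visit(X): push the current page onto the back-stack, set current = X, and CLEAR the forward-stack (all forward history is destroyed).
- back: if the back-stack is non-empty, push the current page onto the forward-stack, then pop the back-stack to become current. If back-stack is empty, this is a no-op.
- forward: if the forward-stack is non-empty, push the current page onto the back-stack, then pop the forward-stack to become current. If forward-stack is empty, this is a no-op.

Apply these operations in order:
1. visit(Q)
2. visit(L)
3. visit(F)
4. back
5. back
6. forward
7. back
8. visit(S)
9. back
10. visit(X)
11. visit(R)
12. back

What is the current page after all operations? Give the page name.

Answer: X

Derivation:
After 1 (visit(Q)): cur=Q back=1 fwd=0
After 2 (visit(L)): cur=L back=2 fwd=0
After 3 (visit(F)): cur=F back=3 fwd=0
After 4 (back): cur=L back=2 fwd=1
After 5 (back): cur=Q back=1 fwd=2
After 6 (forward): cur=L back=2 fwd=1
After 7 (back): cur=Q back=1 fwd=2
After 8 (visit(S)): cur=S back=2 fwd=0
After 9 (back): cur=Q back=1 fwd=1
After 10 (visit(X)): cur=X back=2 fwd=0
After 11 (visit(R)): cur=R back=3 fwd=0
After 12 (back): cur=X back=2 fwd=1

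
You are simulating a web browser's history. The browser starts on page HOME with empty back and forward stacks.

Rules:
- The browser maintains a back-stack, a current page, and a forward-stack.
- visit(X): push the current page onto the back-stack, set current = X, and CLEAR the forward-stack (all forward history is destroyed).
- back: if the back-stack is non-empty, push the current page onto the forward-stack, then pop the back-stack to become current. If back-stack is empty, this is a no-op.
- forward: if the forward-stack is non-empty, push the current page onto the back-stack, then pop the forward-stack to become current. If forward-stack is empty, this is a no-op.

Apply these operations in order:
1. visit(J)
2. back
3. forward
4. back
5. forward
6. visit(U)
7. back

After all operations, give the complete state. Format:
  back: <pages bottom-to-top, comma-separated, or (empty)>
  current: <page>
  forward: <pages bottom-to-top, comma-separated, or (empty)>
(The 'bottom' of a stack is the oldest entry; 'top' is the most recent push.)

Answer: back: HOME
current: J
forward: U

Derivation:
After 1 (visit(J)): cur=J back=1 fwd=0
After 2 (back): cur=HOME back=0 fwd=1
After 3 (forward): cur=J back=1 fwd=0
After 4 (back): cur=HOME back=0 fwd=1
After 5 (forward): cur=J back=1 fwd=0
After 6 (visit(U)): cur=U back=2 fwd=0
After 7 (back): cur=J back=1 fwd=1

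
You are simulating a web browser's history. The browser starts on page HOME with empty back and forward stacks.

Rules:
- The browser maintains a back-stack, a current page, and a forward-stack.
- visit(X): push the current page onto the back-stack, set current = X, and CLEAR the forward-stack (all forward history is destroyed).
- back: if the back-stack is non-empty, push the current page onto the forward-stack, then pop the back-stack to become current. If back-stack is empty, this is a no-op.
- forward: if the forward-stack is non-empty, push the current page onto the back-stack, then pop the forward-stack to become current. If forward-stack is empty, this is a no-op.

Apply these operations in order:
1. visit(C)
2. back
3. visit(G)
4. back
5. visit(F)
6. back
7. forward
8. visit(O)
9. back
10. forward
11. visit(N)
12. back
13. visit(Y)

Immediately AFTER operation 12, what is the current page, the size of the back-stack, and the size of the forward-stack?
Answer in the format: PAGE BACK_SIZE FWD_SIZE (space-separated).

After 1 (visit(C)): cur=C back=1 fwd=0
After 2 (back): cur=HOME back=0 fwd=1
After 3 (visit(G)): cur=G back=1 fwd=0
After 4 (back): cur=HOME back=0 fwd=1
After 5 (visit(F)): cur=F back=1 fwd=0
After 6 (back): cur=HOME back=0 fwd=1
After 7 (forward): cur=F back=1 fwd=0
After 8 (visit(O)): cur=O back=2 fwd=0
After 9 (back): cur=F back=1 fwd=1
After 10 (forward): cur=O back=2 fwd=0
After 11 (visit(N)): cur=N back=3 fwd=0
After 12 (back): cur=O back=2 fwd=1

O 2 1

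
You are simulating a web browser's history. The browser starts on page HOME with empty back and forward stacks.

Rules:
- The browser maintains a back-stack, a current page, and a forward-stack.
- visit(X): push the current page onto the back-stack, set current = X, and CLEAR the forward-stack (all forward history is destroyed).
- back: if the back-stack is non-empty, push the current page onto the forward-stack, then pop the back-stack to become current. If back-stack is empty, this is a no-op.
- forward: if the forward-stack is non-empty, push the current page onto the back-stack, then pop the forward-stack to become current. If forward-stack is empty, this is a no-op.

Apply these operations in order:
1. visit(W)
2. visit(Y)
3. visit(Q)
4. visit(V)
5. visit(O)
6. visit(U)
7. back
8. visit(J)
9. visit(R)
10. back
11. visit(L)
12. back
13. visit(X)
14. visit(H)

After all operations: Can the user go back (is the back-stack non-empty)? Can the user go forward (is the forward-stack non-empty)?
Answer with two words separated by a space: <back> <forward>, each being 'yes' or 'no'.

Answer: yes no

Derivation:
After 1 (visit(W)): cur=W back=1 fwd=0
After 2 (visit(Y)): cur=Y back=2 fwd=0
After 3 (visit(Q)): cur=Q back=3 fwd=0
After 4 (visit(V)): cur=V back=4 fwd=0
After 5 (visit(O)): cur=O back=5 fwd=0
After 6 (visit(U)): cur=U back=6 fwd=0
After 7 (back): cur=O back=5 fwd=1
After 8 (visit(J)): cur=J back=6 fwd=0
After 9 (visit(R)): cur=R back=7 fwd=0
After 10 (back): cur=J back=6 fwd=1
After 11 (visit(L)): cur=L back=7 fwd=0
After 12 (back): cur=J back=6 fwd=1
After 13 (visit(X)): cur=X back=7 fwd=0
After 14 (visit(H)): cur=H back=8 fwd=0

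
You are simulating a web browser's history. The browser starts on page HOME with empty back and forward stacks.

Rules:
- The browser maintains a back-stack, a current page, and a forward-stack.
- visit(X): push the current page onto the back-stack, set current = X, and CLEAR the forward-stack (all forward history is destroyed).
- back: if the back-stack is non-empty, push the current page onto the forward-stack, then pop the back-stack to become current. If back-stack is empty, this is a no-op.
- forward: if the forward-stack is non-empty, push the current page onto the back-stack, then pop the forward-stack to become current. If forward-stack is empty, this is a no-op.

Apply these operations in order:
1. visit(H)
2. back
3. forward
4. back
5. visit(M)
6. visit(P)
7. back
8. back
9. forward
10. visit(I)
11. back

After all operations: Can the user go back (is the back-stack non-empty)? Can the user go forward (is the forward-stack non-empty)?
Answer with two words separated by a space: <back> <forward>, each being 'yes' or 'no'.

After 1 (visit(H)): cur=H back=1 fwd=0
After 2 (back): cur=HOME back=0 fwd=1
After 3 (forward): cur=H back=1 fwd=0
After 4 (back): cur=HOME back=0 fwd=1
After 5 (visit(M)): cur=M back=1 fwd=0
After 6 (visit(P)): cur=P back=2 fwd=0
After 7 (back): cur=M back=1 fwd=1
After 8 (back): cur=HOME back=0 fwd=2
After 9 (forward): cur=M back=1 fwd=1
After 10 (visit(I)): cur=I back=2 fwd=0
After 11 (back): cur=M back=1 fwd=1

Answer: yes yes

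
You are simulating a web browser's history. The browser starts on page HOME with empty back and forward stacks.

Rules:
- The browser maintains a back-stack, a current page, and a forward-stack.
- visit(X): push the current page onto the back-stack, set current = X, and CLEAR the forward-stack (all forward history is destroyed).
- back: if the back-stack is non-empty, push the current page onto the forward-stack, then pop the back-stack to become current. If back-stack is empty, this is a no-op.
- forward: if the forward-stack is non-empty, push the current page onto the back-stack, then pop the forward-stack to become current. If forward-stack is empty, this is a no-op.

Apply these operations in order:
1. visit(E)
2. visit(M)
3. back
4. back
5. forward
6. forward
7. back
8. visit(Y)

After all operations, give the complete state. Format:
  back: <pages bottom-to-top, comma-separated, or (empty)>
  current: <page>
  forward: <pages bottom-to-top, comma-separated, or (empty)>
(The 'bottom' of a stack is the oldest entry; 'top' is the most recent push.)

Answer: back: HOME,E
current: Y
forward: (empty)

Derivation:
After 1 (visit(E)): cur=E back=1 fwd=0
After 2 (visit(M)): cur=M back=2 fwd=0
After 3 (back): cur=E back=1 fwd=1
After 4 (back): cur=HOME back=0 fwd=2
After 5 (forward): cur=E back=1 fwd=1
After 6 (forward): cur=M back=2 fwd=0
After 7 (back): cur=E back=1 fwd=1
After 8 (visit(Y)): cur=Y back=2 fwd=0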